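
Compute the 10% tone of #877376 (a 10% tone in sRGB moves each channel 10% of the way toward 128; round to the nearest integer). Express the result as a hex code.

#867477

#877376 is rgb(135, 115, 118).
A 10% tone moves each channel 10% toward 128:
  R: 135 + 0.1×(128−135) = 135 − 0.7 = 134.3 → 134
  G: 115 + 0.1×(128−115) = 115 + 1.3 = 116.3 → 116
  B: 118 + 1 = 119 → 119
rgb(134, 116, 119) = #867477.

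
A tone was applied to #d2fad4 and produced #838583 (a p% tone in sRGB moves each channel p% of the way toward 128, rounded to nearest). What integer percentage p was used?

96%

#d2fad4 is rgb(210, 250, 212); #838583 is rgb(131, 133, 131).
On the G channel (widest range): 133 ≈ 250 + (p/100)(128 − 250), so p ≈ 100×(133 − 250)/(128 − 250) = -11700/-122 = 95.90.
p = 96 reproduces all three channels after rounding.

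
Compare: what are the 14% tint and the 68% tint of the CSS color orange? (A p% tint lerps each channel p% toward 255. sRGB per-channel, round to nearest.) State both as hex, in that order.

CSS orange is rgb(255, 165, 0).
14% tint:
  R: 255 + 0 = 255 → 255
  G: 165 + 0.14×(255−165) = 165 + 12.6 = 177.6 → 178
  B: 0 + 0.14×(255−0) = 0 + 35.7 = 35.7 → 36
  → #ffb224
68% tint:
  R: 255 + 0.68×(255−255) = 255 + 0 = 255 → 255
  G: 165 + 0.68×(255−165) = 165 + 61.2 = 226.2 → 226
  B: 0 + 0.68×(255−0) = 0 + 173.4 = 173.4 → 173
  → #ffe2ad

#ffb224, #ffe2ad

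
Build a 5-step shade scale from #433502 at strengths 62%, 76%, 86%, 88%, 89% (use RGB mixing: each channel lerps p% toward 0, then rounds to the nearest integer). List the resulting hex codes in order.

#433502 is rgb(67, 53, 2).
62%: (67 − 41.54 = 25.46→25, 53 − 32.86 = 20.14→20, 2 − 1.24 = 0.76→1) → #191401
76%: (67 − 50.92 = 16.08→16, 53 − 40.28 = 12.72→13, 2 − 1.52 = 0.48→0) → #100D00
86%: (67 − 57.62 = 9.38→9, 53 − 45.58 = 7.42→7, 2 − 1.72 = 0.28→0) → #090700
88%: (67 − 58.96 = 8.04→8, 53 − 46.64 = 6.36→6, 2 − 1.76 = 0.24→0) → #080600
89%: (67 − 59.63 = 7.37→7, 53 − 47.17 = 5.83→6, 2 − 1.78 = 0.22→0) → #070600

#191401, #100D00, #090700, #080600, #070600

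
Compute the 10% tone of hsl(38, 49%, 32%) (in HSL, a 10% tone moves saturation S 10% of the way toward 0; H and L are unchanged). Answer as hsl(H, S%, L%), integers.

hsl(38, 44%, 32%)

S moves 10% from 49 toward 0: 49 − 4.9 = 44.1 → 44.
H and L are unchanged.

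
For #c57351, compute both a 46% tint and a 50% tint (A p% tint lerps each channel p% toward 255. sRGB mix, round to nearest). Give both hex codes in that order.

#e0b3a1, #e2b9a8

#c57351 is rgb(197, 115, 81).
46% tint:
  R: 197 + 0.46×(255−197) = 197 + 26.68 = 223.68 → 224
  G: 115 + 64.4 = 179.4 → 179
  B: 81 + 0.46×(255−81) = 81 + 80.04 = 161.04 → 161
  → #e0b3a1
50% tint:
  R: 197 + 29 = 226 → 226
  G: 115 + 0.5×(255−115) = 115 + 70 = 185 → 185
  B: 81 + 0.5×(255−81) = 81 + 87 = 168 → 168
  → #e2b9a8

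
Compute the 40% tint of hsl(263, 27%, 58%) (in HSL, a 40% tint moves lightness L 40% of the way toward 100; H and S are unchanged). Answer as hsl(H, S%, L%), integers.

L moves 40% from 58 toward 100: 58 + 16.8 = 74.8 → 75.
H and S are unchanged.

hsl(263, 27%, 75%)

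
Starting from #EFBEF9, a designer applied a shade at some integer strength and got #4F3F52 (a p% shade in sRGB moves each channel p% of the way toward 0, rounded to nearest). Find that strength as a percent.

67%

#EFBEF9 is rgb(239, 190, 249); #4F3F52 is rgb(79, 63, 82).
On the B channel (widest range): 82 ≈ 249 + (p/100)(0 − 249), so p ≈ 100×(82 − 249)/(0 − 249) = -16700/-249 = 67.07.
p = 67 reproduces all three channels after rounding.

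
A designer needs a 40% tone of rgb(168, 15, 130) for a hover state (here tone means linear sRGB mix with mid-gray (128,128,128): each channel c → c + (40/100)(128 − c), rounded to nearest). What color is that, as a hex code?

#983C81

Per channel, c → c + 0.4(128 − c):
  R: 168 − 16 = 152 → 152
  G: 15 + 45.2 = 60.2 → 60
  B: 130 − 0.8 = 129.2 → 129
rgb(152, 60, 129) = #983C81.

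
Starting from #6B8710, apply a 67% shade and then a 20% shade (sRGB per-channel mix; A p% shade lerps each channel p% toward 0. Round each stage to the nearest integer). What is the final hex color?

#1C2404

#6B8710 is rgb(107, 135, 16).
A 67% shade moves each channel 67% toward 0:
  R: 107 + 0.67×(0−107) = 107 − 71.69 = 35.31 → 35
  G: 135 + 0.67×(0−135) = 135 − 90.45 = 44.55 → 45
  B: 16 + 0.67×(0−16) = 16 − 10.72 = 5.28 → 5
After the shade: rgb(35, 45, 5) = #232D05.
Lerp each channel 20% toward 0:
  R: 35 − 7 = 28 → 28
  G: 45 + 0.2×(0−45) = 45 − 9 = 36 → 36
  B: 5 − 1 = 4 → 4
rgb(28, 36, 4) = #1C2404.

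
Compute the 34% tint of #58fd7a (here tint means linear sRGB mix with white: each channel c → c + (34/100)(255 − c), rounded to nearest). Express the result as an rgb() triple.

rgb(145, 254, 167)

#58fd7a is rgb(88, 253, 122).
Per channel, c → c + 0.34(255 − c):
  R: 88 + 56.78 = 144.78 → 145
  G: 253 + 0.34×(255−253) = 253 + 0.68 = 253.68 → 254
  B: 122 + 45.22 = 167.22 → 167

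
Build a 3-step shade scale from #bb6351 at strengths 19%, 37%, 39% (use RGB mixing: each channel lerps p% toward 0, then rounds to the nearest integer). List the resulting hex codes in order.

#975042, #763e33, #723c31

#bb6351 is rgb(187, 99, 81).
19%: (187 − 35.53 = 151.47→151, 99 − 18.81 = 80.19→80, 81 − 15.39 = 65.61→66) → #975042
37%: (187 − 69.19 = 117.81→118, 99 − 36.63 = 62.37→62, 81 − 29.97 = 51.03→51) → #763e33
39%: (187 − 72.93 = 114.07→114, 99 − 38.61 = 60.39→60, 81 − 31.59 = 49.41→49) → #723c31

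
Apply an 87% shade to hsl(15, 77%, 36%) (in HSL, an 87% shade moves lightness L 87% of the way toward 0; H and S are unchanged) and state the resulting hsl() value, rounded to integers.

L moves 87% from 36 toward 0: 36 − 31.32 = 4.68 → 5.
H and S are unchanged.

hsl(15, 77%, 5%)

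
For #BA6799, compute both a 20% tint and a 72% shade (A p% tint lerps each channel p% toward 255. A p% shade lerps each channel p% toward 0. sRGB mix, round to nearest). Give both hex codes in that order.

#BA6799 is rgb(186, 103, 153).
20% tint:
  R: 186 + 0.2×(255−186) = 186 + 13.8 = 199.8 → 200
  G: 103 + 0.2×(255−103) = 103 + 30.4 = 133.4 → 133
  B: 153 + 20.4 = 173.4 → 173
  → #C885AD
72% shade:
  R: 186 + 0.72×(0−186) = 186 − 133.92 = 52.08 → 52
  G: 103 − 74.16 = 28.84 → 29
  B: 153 + 0.72×(0−153) = 153 − 110.16 = 42.84 → 43
  → #341D2B

#C885AD, #341D2B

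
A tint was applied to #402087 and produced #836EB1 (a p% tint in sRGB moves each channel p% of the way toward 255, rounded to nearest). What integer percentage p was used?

35%

#402087 is rgb(64, 32, 135); #836EB1 is rgb(131, 110, 177).
On the G channel (widest range): 110 ≈ 32 + (p/100)(255 − 32), so p ≈ 100×(110 − 32)/(255 − 32) = 7800/223 = 34.98.
p = 35 reproduces all three channels after rounding.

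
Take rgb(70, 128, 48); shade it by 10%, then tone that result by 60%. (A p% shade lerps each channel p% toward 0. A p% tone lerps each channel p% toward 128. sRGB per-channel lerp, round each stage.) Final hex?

Per channel, c → c + 0.1(0 − c):
  R: 70 + 0.1×(0−70) = 70 − 7 = 63 → 63
  G: 128 − 12.8 = 115.2 → 115
  B: 48 + 0.1×(0−48) = 48 − 4.8 = 43.2 → 43
After the shade: rgb(63, 115, 43) = #3f732b.
A 60% tone moves each channel 60% toward 128:
  R: 63 + 39 = 102 → 102
  G: 115 + 0.6×(128−115) = 115 + 7.8 = 122.8 → 123
  B: 43 + 51 = 94 → 94
rgb(102, 123, 94) = #667b5e.

#667b5e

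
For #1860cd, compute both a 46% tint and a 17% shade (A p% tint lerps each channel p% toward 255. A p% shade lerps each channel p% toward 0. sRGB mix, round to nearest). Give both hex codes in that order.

#82a9e4, #1450aa

#1860cd is rgb(24, 96, 205).
46% tint:
  R: 24 + 106.26 = 130.26 → 130
  G: 96 + 73.14 = 169.14 → 169
  B: 205 + 23 = 228 → 228
  → #82a9e4
17% shade:
  R: 24 + 0.17×(0−24) = 24 − 4.08 = 19.92 → 20
  G: 96 − 16.32 = 79.68 → 80
  B: 205 + 0.17×(0−205) = 205 − 34.85 = 170.15 → 170
  → #1450aa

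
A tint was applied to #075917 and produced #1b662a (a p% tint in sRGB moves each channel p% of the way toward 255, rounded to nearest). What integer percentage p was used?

#075917 is rgb(7, 89, 23); #1b662a is rgb(27, 102, 42).
On the R channel (widest range): 27 ≈ 7 + (p/100)(255 − 7), so p ≈ 100×(27 − 7)/(255 − 7) = 2000/248 = 8.06.
p = 8 reproduces all three channels after rounding.

8%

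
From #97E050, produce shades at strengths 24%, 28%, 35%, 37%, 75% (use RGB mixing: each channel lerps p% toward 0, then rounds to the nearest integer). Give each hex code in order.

#73AA3D, #6DA13A, #629234, #5F8D32, #263814

#97E050 is rgb(151, 224, 80).
24%: (151 − 36.24 = 114.76→115, 224 − 53.76 = 170.24→170, 80 − 19.2 = 60.8→61) → #73AA3D
28%: (151 − 42.28 = 108.72→109, 224 − 62.72 = 161.28→161, 80 − 22.4 = 57.6→58) → #6DA13A
35%: (151 − 52.85 = 98.15→98, 224 − 78.4 = 145.6→146, 80 − 28 = 52→52) → #629234
37%: (151 − 55.87 = 95.13→95, 224 − 82.88 = 141.12→141, 80 − 29.6 = 50.4→50) → #5F8D32
75%: (151 − 113.25 = 37.75→38, 224 − 168 = 56→56, 80 − 60 = 20→20) → #263814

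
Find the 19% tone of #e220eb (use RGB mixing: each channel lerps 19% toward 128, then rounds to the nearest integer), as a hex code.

#cf32d7

#e220eb is rgb(226, 32, 235).
Per channel, c → c + 0.19(128 − c):
  R: 226 + 0.19×(128−226) = 226 − 18.62 = 207.38 → 207
  G: 32 + 18.24 = 50.24 → 50
  B: 235 + 0.19×(128−235) = 235 − 20.33 = 214.67 → 215
rgb(207, 50, 215) = #cf32d7.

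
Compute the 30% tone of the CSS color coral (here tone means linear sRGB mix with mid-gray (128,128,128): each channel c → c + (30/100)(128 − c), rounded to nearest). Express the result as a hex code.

CSS coral is rgb(255, 127, 80).
A 30% tone moves each channel 30% toward 128:
  R: 255 − 38.1 = 216.9 → 217
  G: 127 + 0.3×(128−127) = 127 + 0.3 = 127.3 → 127
  B: 80 + 0.3×(128−80) = 80 + 14.4 = 94.4 → 94
rgb(217, 127, 94) = #D97F5E.

#D97F5E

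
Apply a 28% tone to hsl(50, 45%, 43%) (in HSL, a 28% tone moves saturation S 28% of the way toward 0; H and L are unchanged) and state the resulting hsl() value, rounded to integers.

S moves 28% from 45 toward 0: 45 − 12.6 = 32.4 → 32.
H and L are unchanged.

hsl(50, 32%, 43%)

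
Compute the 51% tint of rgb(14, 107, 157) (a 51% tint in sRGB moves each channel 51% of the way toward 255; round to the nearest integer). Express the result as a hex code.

#89B6CF

Lerp each channel 51% toward 255:
  R: 14 + 0.51×(255−14) = 14 + 122.91 = 136.91 → 137
  G: 107 + 75.48 = 182.48 → 182
  B: 157 + 49.98 = 206.98 → 207
rgb(137, 182, 207) = #89B6CF.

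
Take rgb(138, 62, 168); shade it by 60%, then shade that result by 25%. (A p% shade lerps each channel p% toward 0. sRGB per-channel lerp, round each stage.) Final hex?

A 60% shade moves each channel 60% toward 0:
  R: 138 + 0.6×(0−138) = 138 − 82.8 = 55.2 → 55
  G: 62 − 37.2 = 24.8 → 25
  B: 168 − 100.8 = 67.2 → 67
After the shade: rgb(55, 25, 67) = #371943.
Per channel, c → c + 0.25(0 − c):
  R: 55 − 13.75 = 41.25 → 41
  G: 25 + 0.25×(0−25) = 25 − 6.25 = 18.75 → 19
  B: 67 + 0.25×(0−67) = 67 − 16.75 = 50.25 → 50
rgb(41, 19, 50) = #291332.

#291332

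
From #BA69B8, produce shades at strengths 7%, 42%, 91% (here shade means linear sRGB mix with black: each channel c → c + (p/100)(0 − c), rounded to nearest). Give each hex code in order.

#BA69B8 is rgb(186, 105, 184).
7%: (186 − 13.02 = 172.98→173, 105 − 7.35 = 97.65→98, 184 − 12.88 = 171.12→171) → #AD62AB
42%: (186 − 78.12 = 107.88→108, 105 − 44.1 = 60.9→61, 184 − 77.28 = 106.72→107) → #6C3D6B
91%: (186 − 169.26 = 16.74→17, 105 − 95.55 = 9.45→9, 184 − 167.44 = 16.56→17) → #110911

#AD62AB, #6C3D6B, #110911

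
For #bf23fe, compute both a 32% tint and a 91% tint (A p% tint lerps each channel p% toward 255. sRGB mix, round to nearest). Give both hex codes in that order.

#d369fe, #f9ebff

#bf23fe is rgb(191, 35, 254).
32% tint:
  R: 191 + 0.32×(255−191) = 191 + 20.48 = 211.48 → 211
  G: 35 + 0.32×(255−35) = 35 + 70.4 = 105.4 → 105
  B: 254 + 0.32 = 254.32 → 254
  → #d369fe
91% tint:
  R: 191 + 58.24 = 249.24 → 249
  G: 35 + 0.91×(255−35) = 35 + 200.2 = 235.2 → 235
  B: 254 + 0.91×(255−254) = 254 + 0.91 = 254.91 → 255
  → #f9ebff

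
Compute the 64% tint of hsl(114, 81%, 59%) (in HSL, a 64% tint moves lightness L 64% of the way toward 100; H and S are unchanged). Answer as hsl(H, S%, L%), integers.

L moves 64% from 59 toward 100: 59 + 26.24 = 85.24 → 85.
H and S are unchanged.

hsl(114, 81%, 85%)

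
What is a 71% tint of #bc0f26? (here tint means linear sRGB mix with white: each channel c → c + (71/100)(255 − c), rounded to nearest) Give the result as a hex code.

#ecb9c0

#bc0f26 is rgb(188, 15, 38).
Per channel, c → c + 0.71(255 − c):
  R: 188 + 0.71×(255−188) = 188 + 47.57 = 235.57 → 236
  G: 15 + 0.71×(255−15) = 15 + 170.4 = 185.4 → 185
  B: 38 + 0.71×(255−38) = 38 + 154.07 = 192.07 → 192
rgb(236, 185, 192) = #ecb9c0.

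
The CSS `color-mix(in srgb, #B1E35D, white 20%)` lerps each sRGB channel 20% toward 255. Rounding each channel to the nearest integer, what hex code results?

#B1E35D is rgb(177, 227, 93).
A 20% tint moves each channel 20% toward 255:
  R: 177 + 0.2×(255−177) = 177 + 15.6 = 192.6 → 193
  G: 227 + 0.2×(255−227) = 227 + 5.6 = 232.6 → 233
  B: 93 + 32.4 = 125.4 → 125
rgb(193, 233, 125) = #C1E97D.

#C1E97D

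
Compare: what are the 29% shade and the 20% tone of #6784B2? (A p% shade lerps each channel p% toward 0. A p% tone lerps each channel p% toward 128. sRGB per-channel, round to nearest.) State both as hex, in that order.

#495E7E, #6C83A8

#6784B2 is rgb(103, 132, 178).
29% shade:
  R: 103 + 0.29×(0−103) = 103 − 29.87 = 73.13 → 73
  G: 132 − 38.28 = 93.72 → 94
  B: 178 + 0.29×(0−178) = 178 − 51.62 = 126.38 → 126
  → #495E7E
20% tone:
  R: 103 + 0.2×(128−103) = 103 + 5 = 108 → 108
  G: 132 + 0.2×(128−132) = 132 − 0.8 = 131.2 → 131
  B: 178 − 10 = 168 → 168
  → #6C83A8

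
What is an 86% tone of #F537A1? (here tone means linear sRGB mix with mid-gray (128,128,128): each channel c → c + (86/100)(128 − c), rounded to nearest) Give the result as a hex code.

#F537A1 is rgb(245, 55, 161).
An 86% tone moves each channel 86% toward 128:
  R: 245 − 100.62 = 144.38 → 144
  G: 55 + 62.78 = 117.78 → 118
  B: 161 + 0.86×(128−161) = 161 − 28.38 = 132.62 → 133
rgb(144, 118, 133) = #907685.

#907685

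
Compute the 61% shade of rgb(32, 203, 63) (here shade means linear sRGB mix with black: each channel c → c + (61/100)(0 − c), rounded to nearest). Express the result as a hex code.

#0c4f19

A 61% shade moves each channel 61% toward 0:
  R: 32 + 0.61×(0−32) = 32 − 19.52 = 12.48 → 12
  G: 203 + 0.61×(0−203) = 203 − 123.83 = 79.17 → 79
  B: 63 − 38.43 = 24.57 → 25
rgb(12, 79, 25) = #0c4f19.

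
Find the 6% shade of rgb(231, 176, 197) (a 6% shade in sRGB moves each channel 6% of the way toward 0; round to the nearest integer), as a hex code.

#D9A5B9

A 6% shade moves each channel 6% toward 0:
  R: 231 − 13.86 = 217.14 → 217
  G: 176 − 10.56 = 165.44 → 165
  B: 197 + 0.06×(0−197) = 197 − 11.82 = 185.18 → 185
rgb(217, 165, 185) = #D9A5B9.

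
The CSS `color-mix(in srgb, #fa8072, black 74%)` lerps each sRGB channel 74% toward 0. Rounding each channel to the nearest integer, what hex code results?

#41211e

#fa8072 is rgb(250, 128, 114).
A 74% shade moves each channel 74% toward 0:
  R: 250 + 0.74×(0−250) = 250 − 185 = 65 → 65
  G: 128 − 94.72 = 33.28 → 33
  B: 114 + 0.74×(0−114) = 114 − 84.36 = 29.64 → 30
rgb(65, 33, 30) = #41211e.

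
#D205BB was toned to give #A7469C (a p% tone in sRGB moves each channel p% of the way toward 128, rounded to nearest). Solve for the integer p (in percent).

53%

#D205BB is rgb(210, 5, 187); #A7469C is rgb(167, 70, 156).
On the G channel (widest range): 70 ≈ 5 + (p/100)(128 − 5), so p ≈ 100×(70 − 5)/(128 − 5) = 6500/123 = 52.85.
p = 53 reproduces all three channels after rounding.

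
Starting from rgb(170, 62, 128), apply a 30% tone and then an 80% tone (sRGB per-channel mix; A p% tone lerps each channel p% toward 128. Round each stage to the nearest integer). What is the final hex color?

Per channel, c → c + 0.3(128 − c):
  R: 170 − 12.6 = 157.4 → 157
  G: 62 + 0.3×(128−62) = 62 + 19.8 = 81.8 → 82
  B: 128 + 0.3×(128−128) = 128 + 0 = 128 → 128
After the tone: rgb(157, 82, 128) = #9d5280.
An 80% tone moves each channel 80% toward 128:
  R: 157 + 0.8×(128−157) = 157 − 23.2 = 133.8 → 134
  G: 82 + 36.8 = 118.8 → 119
  B: 128 + 0 = 128 → 128
rgb(134, 119, 128) = #867780.

#867780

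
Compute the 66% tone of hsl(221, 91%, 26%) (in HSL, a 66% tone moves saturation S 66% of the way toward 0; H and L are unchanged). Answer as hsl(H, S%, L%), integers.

S moves 66% from 91 toward 0: 91 − 60.06 = 30.94 → 31.
H and L are unchanged.

hsl(221, 31%, 26%)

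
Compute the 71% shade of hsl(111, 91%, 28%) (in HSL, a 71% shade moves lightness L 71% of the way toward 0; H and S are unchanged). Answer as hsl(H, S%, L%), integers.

L moves 71% from 28 toward 0: 28 − 19.88 = 8.12 → 8.
H and S are unchanged.

hsl(111, 91%, 8%)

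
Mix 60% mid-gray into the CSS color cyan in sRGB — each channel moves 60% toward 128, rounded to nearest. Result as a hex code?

#4DB3B3

CSS cyan is rgb(0, 255, 255).
Lerp each channel 60% toward 128:
  R: 0 + 76.8 = 76.8 → 77
  G: 255 − 76.2 = 178.8 → 179
  B: 255 + 0.6×(128−255) = 255 − 76.2 = 178.8 → 179
rgb(77, 179, 179) = #4DB3B3.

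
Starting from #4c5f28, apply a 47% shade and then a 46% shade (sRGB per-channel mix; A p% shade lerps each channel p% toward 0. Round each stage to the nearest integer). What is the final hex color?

#4c5f28 is rgb(76, 95, 40).
A 47% shade moves each channel 47% toward 0:
  R: 76 + 0.47×(0−76) = 76 − 35.72 = 40.28 → 40
  G: 95 − 44.65 = 50.35 → 50
  B: 40 + 0.47×(0−40) = 40 − 18.8 = 21.2 → 21
After the shade: rgb(40, 50, 21) = #283215.
A 46% shade moves each channel 46% toward 0:
  R: 40 − 18.4 = 21.6 → 22
  G: 50 + 0.46×(0−50) = 50 − 23 = 27 → 27
  B: 21 − 9.66 = 11.34 → 11
rgb(22, 27, 11) = #161b0b.

#161b0b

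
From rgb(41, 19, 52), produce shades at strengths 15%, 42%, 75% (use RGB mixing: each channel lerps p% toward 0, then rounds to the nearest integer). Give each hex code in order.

#23102c, #180b1e, #0a050d

15%: (41 − 6.15 = 34.85→35, 19 − 2.85 = 16.15→16, 52 − 7.8 = 44.2→44) → #23102c
42%: (41 − 17.22 = 23.78→24, 19 − 7.98 = 11.02→11, 52 − 21.84 = 30.16→30) → #180b1e
75%: (41 − 30.75 = 10.25→10, 19 − 14.25 = 4.75→5, 52 − 39 = 13→13) → #0a050d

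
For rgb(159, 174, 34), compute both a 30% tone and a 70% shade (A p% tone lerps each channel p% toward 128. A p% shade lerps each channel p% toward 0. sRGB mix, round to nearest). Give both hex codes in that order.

30% tone:
  R: 159 + 0.3×(128−159) = 159 − 9.3 = 149.7 → 150
  G: 174 + 0.3×(128−174) = 174 − 13.8 = 160.2 → 160
  B: 34 + 28.2 = 62.2 → 62
  → #96a03e
70% shade:
  R: 159 + 0.7×(0−159) = 159 − 111.3 = 47.7 → 48
  G: 174 − 121.8 = 52.2 → 52
  B: 34 − 23.8 = 10.2 → 10
  → #30340a

#96a03e, #30340a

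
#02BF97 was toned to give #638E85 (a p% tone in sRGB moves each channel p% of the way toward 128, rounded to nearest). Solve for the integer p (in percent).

77%

#02BF97 is rgb(2, 191, 151); #638E85 is rgb(99, 142, 133).
On the R channel (widest range): 99 ≈ 2 + (p/100)(128 − 2), so p ≈ 100×(99 − 2)/(128 − 2) = 9700/126 = 76.98.
p = 77 reproduces all three channels after rounding.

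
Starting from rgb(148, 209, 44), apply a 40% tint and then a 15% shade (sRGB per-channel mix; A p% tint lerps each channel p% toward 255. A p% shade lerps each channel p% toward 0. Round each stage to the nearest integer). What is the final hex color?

#a2c16d

A 40% tint moves each channel 40% toward 255:
  R: 148 + 42.8 = 190.8 → 191
  G: 209 + 0.4×(255−209) = 209 + 18.4 = 227.4 → 227
  B: 44 + 0.4×(255−44) = 44 + 84.4 = 128.4 → 128
After the tint: rgb(191, 227, 128) = #bfe380.
Lerp each channel 15% toward 0:
  R: 191 − 28.65 = 162.35 → 162
  G: 227 + 0.15×(0−227) = 227 − 34.05 = 192.95 → 193
  B: 128 − 19.2 = 108.8 → 109
rgb(162, 193, 109) = #a2c16d.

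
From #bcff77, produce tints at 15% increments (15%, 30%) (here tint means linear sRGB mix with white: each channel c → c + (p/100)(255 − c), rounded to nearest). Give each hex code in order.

#c6ff8b, #d0ffa0

#bcff77 is rgb(188, 255, 119).
15%: (188 + 10.05 = 198.05→198, 255→255, 119 + 20.4 = 139.4→139) → #c6ff8b
30%: (188 + 20.1 = 208.1→208, 255→255, 119 + 40.8 = 159.8→160) → #d0ffa0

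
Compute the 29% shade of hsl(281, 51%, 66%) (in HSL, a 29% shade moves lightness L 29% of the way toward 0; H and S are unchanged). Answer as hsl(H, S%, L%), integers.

L moves 29% from 66 toward 0: 66 − 19.14 = 46.86 → 47.
H and S are unchanged.

hsl(281, 51%, 47%)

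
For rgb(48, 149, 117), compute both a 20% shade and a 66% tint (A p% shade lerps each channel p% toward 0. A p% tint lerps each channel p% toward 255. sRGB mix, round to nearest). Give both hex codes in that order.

#26775e, #b9dbd0

20% shade:
  R: 48 + 0.2×(0−48) = 48 − 9.6 = 38.4 → 38
  G: 149 + 0.2×(0−149) = 149 − 29.8 = 119.2 → 119
  B: 117 + 0.2×(0−117) = 117 − 23.4 = 93.6 → 94
  → #26775e
66% tint:
  R: 48 + 136.62 = 184.62 → 185
  G: 149 + 0.66×(255−149) = 149 + 69.96 = 218.96 → 219
  B: 117 + 0.66×(255−117) = 117 + 91.08 = 208.08 → 208
  → #b9dbd0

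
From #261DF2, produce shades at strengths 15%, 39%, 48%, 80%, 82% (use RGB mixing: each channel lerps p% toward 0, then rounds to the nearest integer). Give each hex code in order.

#2019CE, #171294, #140F7E, #080630, #07052C

#261DF2 is rgb(38, 29, 242).
15%: (38 − 5.7 = 32.3→32, 29 − 4.35 = 24.65→25, 242 − 36.3 = 205.7→206) → #2019CE
39%: (38 − 14.82 = 23.18→23, 29 − 11.31 = 17.69→18, 242 − 94.38 = 147.62→148) → #171294
48%: (38 − 18.24 = 19.76→20, 29 − 13.92 = 15.08→15, 242 − 116.16 = 125.84→126) → #140F7E
80%: (38 − 30.4 = 7.6→8, 29 − 23.2 = 5.8→6, 242 − 193.6 = 48.4→48) → #080630
82%: (38 − 31.16 = 6.84→7, 29 − 23.78 = 5.22→5, 242 − 198.44 = 43.56→44) → #07052C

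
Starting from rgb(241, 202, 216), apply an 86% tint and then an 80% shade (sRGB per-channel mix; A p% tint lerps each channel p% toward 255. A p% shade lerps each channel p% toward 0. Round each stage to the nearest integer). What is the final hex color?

Lerp each channel 86% toward 255:
  R: 241 + 0.86×(255−241) = 241 + 12.04 = 253.04 → 253
  G: 202 + 45.58 = 247.58 → 248
  B: 216 + 0.86×(255−216) = 216 + 33.54 = 249.54 → 250
After the tint: rgb(253, 248, 250) = #fdf8fa.
Lerp each channel 80% toward 0:
  R: 253 − 202.4 = 50.6 → 51
  G: 248 + 0.8×(0−248) = 248 − 198.4 = 49.6 → 50
  B: 250 + 0.8×(0−250) = 250 − 200 = 50 → 50
rgb(51, 50, 50) = #333232.

#333232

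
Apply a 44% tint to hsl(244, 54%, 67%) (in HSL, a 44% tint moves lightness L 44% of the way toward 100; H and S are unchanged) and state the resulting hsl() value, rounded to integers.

L moves 44% from 67 toward 100: 67 + 14.52 = 81.52 → 82.
H and S are unchanged.

hsl(244, 54%, 82%)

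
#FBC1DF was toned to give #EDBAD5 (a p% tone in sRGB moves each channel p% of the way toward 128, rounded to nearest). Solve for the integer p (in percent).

11%

#FBC1DF is rgb(251, 193, 223); #EDBAD5 is rgb(237, 186, 213).
On the R channel (widest range): 237 ≈ 251 + (p/100)(128 − 251), so p ≈ 100×(237 − 251)/(128 − 251) = -1400/-123 = 11.38.
p = 11 reproduces all three channels after rounding.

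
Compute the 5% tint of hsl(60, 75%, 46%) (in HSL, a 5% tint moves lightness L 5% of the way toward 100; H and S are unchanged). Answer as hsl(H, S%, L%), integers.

L moves 5% from 46 toward 100: 46 + 2.7 = 48.7 → 49.
H and S are unchanged.

hsl(60, 75%, 49%)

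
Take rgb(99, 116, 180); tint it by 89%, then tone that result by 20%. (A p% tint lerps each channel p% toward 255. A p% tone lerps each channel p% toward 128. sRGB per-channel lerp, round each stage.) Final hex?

Per channel, c → c + 0.89(255 − c):
  R: 99 + 138.84 = 237.84 → 238
  G: 116 + 0.89×(255−116) = 116 + 123.71 = 239.71 → 240
  B: 180 + 0.89×(255−180) = 180 + 66.75 = 246.75 → 247
After the tint: rgb(238, 240, 247) = #EEF0F7.
A 20% tone moves each channel 20% toward 128:
  R: 238 + 0.2×(128−238) = 238 − 22 = 216 → 216
  G: 240 + 0.2×(128−240) = 240 − 22.4 = 217.6 → 218
  B: 247 + 0.2×(128−247) = 247 − 23.8 = 223.2 → 223
rgb(216, 218, 223) = #D8DADF.

#D8DADF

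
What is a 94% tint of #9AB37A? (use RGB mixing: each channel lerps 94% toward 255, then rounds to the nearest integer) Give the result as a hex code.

#9AB37A is rgb(154, 179, 122).
Per channel, c → c + 0.94(255 − c):
  R: 154 + 94.94 = 248.94 → 249
  G: 179 + 0.94×(255−179) = 179 + 71.44 = 250.44 → 250
  B: 122 + 0.94×(255−122) = 122 + 125.02 = 247.02 → 247
rgb(249, 250, 247) = #F9FAF7.

#F9FAF7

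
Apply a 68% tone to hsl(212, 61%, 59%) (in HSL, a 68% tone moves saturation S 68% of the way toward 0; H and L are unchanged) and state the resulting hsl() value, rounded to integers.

hsl(212, 20%, 59%)

S moves 68% from 61 toward 0: 61 − 41.48 = 19.52 → 20.
H and L are unchanged.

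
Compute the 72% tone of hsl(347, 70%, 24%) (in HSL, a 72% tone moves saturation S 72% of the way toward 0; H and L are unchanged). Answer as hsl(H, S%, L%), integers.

S moves 72% from 70 toward 0: 70 − 50.4 = 19.6 → 20.
H and L are unchanged.

hsl(347, 20%, 24%)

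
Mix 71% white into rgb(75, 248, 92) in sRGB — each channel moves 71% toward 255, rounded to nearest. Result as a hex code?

#CBFDD0

A 71% tint moves each channel 71% toward 255:
  R: 75 + 127.8 = 202.8 → 203
  G: 248 + 0.71×(255−248) = 248 + 4.97 = 252.97 → 253
  B: 92 + 115.73 = 207.73 → 208
rgb(203, 253, 208) = #CBFDD0.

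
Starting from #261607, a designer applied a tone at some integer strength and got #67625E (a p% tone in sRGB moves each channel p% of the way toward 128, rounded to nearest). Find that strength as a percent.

72%

#261607 is rgb(38, 22, 7); #67625E is rgb(103, 98, 94).
On the B channel (widest range): 94 ≈ 7 + (p/100)(128 − 7), so p ≈ 100×(94 − 7)/(128 − 7) = 8700/121 = 71.90.
p = 72 reproduces all three channels after rounding.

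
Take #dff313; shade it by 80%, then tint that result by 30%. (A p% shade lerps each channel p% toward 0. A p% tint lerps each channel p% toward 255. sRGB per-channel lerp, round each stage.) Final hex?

#dff313 is rgb(223, 243, 19).
An 80% shade moves each channel 80% toward 0:
  R: 223 + 0.8×(0−223) = 223 − 178.4 = 44.6 → 45
  G: 243 − 194.4 = 48.6 → 49
  B: 19 + 0.8×(0−19) = 19 − 15.2 = 3.8 → 4
After the shade: rgb(45, 49, 4) = #2d3104.
A 30% tint moves each channel 30% toward 255:
  R: 45 + 0.3×(255−45) = 45 + 63 = 108 → 108
  G: 49 + 0.3×(255−49) = 49 + 61.8 = 110.8 → 111
  B: 4 + 0.3×(255−4) = 4 + 75.3 = 79.3 → 79
rgb(108, 111, 79) = #6c6f4f.

#6c6f4f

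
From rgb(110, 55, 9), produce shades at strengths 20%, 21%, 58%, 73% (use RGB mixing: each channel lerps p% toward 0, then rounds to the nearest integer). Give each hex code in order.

#582C07, #572B07, #2E1704, #1E0F02

20%: (110 − 22 = 88→88, 55 − 11 = 44→44, 9 − 1.8 = 7.2→7) → #582C07
21%: (110 − 23.1 = 86.9→87, 55 − 11.55 = 43.45→43, 9 − 1.89 = 7.11→7) → #572B07
58%: (110 − 63.8 = 46.2→46, 55 − 31.9 = 23.1→23, 9 − 5.22 = 3.78→4) → #2E1704
73%: (110 − 80.3 = 29.7→30, 55 − 40.15 = 14.85→15, 9 − 6.57 = 2.43→2) → #1E0F02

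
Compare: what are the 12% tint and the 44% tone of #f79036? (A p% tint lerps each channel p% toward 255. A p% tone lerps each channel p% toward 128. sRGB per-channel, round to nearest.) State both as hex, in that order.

#f89d4e, #c38957

#f79036 is rgb(247, 144, 54).
12% tint:
  R: 247 + 0.96 = 247.96 → 248
  G: 144 + 13.32 = 157.32 → 157
  B: 54 + 24.12 = 78.12 → 78
  → #f89d4e
44% tone:
  R: 247 + 0.44×(128−247) = 247 − 52.36 = 194.64 → 195
  G: 144 − 7.04 = 136.96 → 137
  B: 54 + 32.56 = 86.56 → 87
  → #c38957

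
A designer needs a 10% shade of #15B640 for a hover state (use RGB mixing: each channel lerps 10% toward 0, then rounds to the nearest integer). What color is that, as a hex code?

#15B640 is rgb(21, 182, 64).
Per channel, c → c + 0.1(0 − c):
  R: 21 + 0.1×(0−21) = 21 − 2.1 = 18.9 → 19
  G: 182 + 0.1×(0−182) = 182 − 18.2 = 163.8 → 164
  B: 64 − 6.4 = 57.6 → 58
rgb(19, 164, 58) = #13A43A.

#13A43A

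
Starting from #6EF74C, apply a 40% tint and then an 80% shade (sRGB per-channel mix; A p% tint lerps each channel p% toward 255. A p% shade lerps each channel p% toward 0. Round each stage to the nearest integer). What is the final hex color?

#22321E

#6EF74C is rgb(110, 247, 76).
A 40% tint moves each channel 40% toward 255:
  R: 110 + 58 = 168 → 168
  G: 247 + 3.2 = 250.2 → 250
  B: 76 + 0.4×(255−76) = 76 + 71.6 = 147.6 → 148
After the tint: rgb(168, 250, 148) = #A8FA94.
An 80% shade moves each channel 80% toward 0:
  R: 168 + 0.8×(0−168) = 168 − 134.4 = 33.6 → 34
  G: 250 + 0.8×(0−250) = 250 − 200 = 50 → 50
  B: 148 + 0.8×(0−148) = 148 − 118.4 = 29.6 → 30
rgb(34, 50, 30) = #22321E.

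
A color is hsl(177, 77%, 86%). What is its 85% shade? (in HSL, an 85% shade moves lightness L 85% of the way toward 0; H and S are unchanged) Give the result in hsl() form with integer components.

hsl(177, 77%, 13%)

L moves 85% from 86 toward 0: 86 − 73.1 = 12.9 → 13.
H and S are unchanged.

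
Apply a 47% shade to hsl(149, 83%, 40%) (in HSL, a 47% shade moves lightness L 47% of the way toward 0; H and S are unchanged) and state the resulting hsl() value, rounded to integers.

L moves 47% from 40 toward 0: 40 − 18.8 = 21.2 → 21.
H and S are unchanged.

hsl(149, 83%, 21%)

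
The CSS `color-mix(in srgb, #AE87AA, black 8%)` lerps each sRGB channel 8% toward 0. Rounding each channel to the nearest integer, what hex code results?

#A07C9C

#AE87AA is rgb(174, 135, 170).
Per channel, c → c + 0.08(0 − c):
  R: 174 + 0.08×(0−174) = 174 − 13.92 = 160.08 → 160
  G: 135 + 0.08×(0−135) = 135 − 10.8 = 124.2 → 124
  B: 170 − 13.6 = 156.4 → 156
rgb(160, 124, 156) = #A07C9C.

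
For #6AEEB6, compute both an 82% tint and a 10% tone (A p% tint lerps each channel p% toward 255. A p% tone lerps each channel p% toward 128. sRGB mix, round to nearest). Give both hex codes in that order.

#6AEEB6 is rgb(106, 238, 182).
82% tint:
  R: 106 + 0.82×(255−106) = 106 + 122.18 = 228.18 → 228
  G: 238 + 13.94 = 251.94 → 252
  B: 182 + 0.82×(255−182) = 182 + 59.86 = 241.86 → 242
  → #E4FCF2
10% tone:
  R: 106 + 0.1×(128−106) = 106 + 2.2 = 108.2 → 108
  G: 238 + 0.1×(128−238) = 238 − 11 = 227 → 227
  B: 182 + 0.1×(128−182) = 182 − 5.4 = 176.6 → 177
  → #6CE3B1

#E4FCF2, #6CE3B1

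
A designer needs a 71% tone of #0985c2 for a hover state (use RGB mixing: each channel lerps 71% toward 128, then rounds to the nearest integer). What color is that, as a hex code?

#0985c2 is rgb(9, 133, 194).
Lerp each channel 71% toward 128:
  R: 9 + 0.71×(128−9) = 9 + 84.49 = 93.49 → 93
  G: 133 − 3.55 = 129.45 → 129
  B: 194 − 46.86 = 147.14 → 147
rgb(93, 129, 147) = #5d8193.

#5d8193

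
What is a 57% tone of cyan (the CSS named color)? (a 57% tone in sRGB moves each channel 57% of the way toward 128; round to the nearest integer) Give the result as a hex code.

#49B7B7

CSS cyan is rgb(0, 255, 255).
Per channel, c → c + 0.57(128 − c):
  R: 0 + 72.96 = 72.96 → 73
  G: 255 + 0.57×(128−255) = 255 − 72.39 = 182.61 → 183
  B: 255 + 0.57×(128−255) = 255 − 72.39 = 182.61 → 183
rgb(73, 183, 183) = #49B7B7.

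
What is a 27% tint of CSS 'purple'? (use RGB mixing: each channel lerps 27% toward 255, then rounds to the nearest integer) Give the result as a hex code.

CSS purple is rgb(128, 0, 128).
Per channel, c → c + 0.27(255 − c):
  R: 128 + 0.27×(255−128) = 128 + 34.29 = 162.29 → 162
  G: 0 + 68.85 = 68.85 → 69
  B: 128 + 34.29 = 162.29 → 162
rgb(162, 69, 162) = #a245a2.

#a245a2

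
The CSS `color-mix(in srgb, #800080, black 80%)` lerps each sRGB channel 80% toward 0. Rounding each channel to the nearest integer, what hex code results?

#1A001A

#800080 is rgb(128, 0, 128).
An 80% shade moves each channel 80% toward 0:
  R: 128 + 0.8×(0−128) = 128 − 102.4 = 25.6 → 26
  G: 0 + 0.8×(0−0) = 0 + 0 = 0 → 0
  B: 128 + 0.8×(0−128) = 128 − 102.4 = 25.6 → 26
rgb(26, 0, 26) = #1A001A.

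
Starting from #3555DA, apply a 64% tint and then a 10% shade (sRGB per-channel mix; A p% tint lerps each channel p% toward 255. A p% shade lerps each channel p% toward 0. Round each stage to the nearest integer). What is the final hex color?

#A4AFDA

#3555DA is rgb(53, 85, 218).
Lerp each channel 64% toward 255:
  R: 53 + 129.28 = 182.28 → 182
  G: 85 + 0.64×(255−85) = 85 + 108.8 = 193.8 → 194
  B: 218 + 0.64×(255−218) = 218 + 23.68 = 241.68 → 242
After the tint: rgb(182, 194, 242) = #B6C2F2.
Per channel, c → c + 0.1(0 − c):
  R: 182 − 18.2 = 163.8 → 164
  G: 194 − 19.4 = 174.6 → 175
  B: 242 − 24.2 = 217.8 → 218
rgb(164, 175, 218) = #A4AFDA.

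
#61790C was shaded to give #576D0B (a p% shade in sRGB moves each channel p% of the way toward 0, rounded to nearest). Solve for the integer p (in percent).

#61790C is rgb(97, 121, 12); #576D0B is rgb(87, 109, 11).
On the G channel (widest range): 109 ≈ 121 + (p/100)(0 − 121), so p ≈ 100×(109 − 121)/(0 − 121) = -1200/-121 = 9.92.
p = 10 reproduces all three channels after rounding.

10%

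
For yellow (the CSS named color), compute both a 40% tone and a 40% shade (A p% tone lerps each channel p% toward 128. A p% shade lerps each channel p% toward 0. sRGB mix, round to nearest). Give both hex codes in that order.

#cccc33, #999900

CSS yellow is rgb(255, 255, 0).
40% tone:
  R: 255 − 50.8 = 204.2 → 204
  G: 255 + 0.4×(128−255) = 255 − 50.8 = 204.2 → 204
  B: 0 + 0.4×(128−0) = 0 + 51.2 = 51.2 → 51
  → #cccc33
40% shade:
  R: 255 + 0.4×(0−255) = 255 − 102 = 153 → 153
  G: 255 + 0.4×(0−255) = 255 − 102 = 153 → 153
  B: 0 + 0.4×(0−0) = 0 + 0 = 0 → 0
  → #999900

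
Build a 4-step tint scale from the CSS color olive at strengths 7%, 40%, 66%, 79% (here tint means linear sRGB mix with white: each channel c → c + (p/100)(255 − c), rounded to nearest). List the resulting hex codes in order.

#898912, #b3b366, #d4d4a8, #e4e4c9

CSS olive is rgb(128, 128, 0).
7%: (128 + 8.89 = 136.89→137, 128 + 8.89 = 136.89→137, 0 + 17.85 = 17.85→18) → #898912
40%: (128 + 50.8 = 178.8→179, 128 + 50.8 = 178.8→179, 0 + 102 = 102→102) → #b3b366
66%: (128 + 83.82 = 211.82→212, 128 + 83.82 = 211.82→212, 0 + 168.3 = 168.3→168) → #d4d4a8
79%: (128 + 100.33 = 228.33→228, 128 + 100.33 = 228.33→228, 0 + 201.45 = 201.45→201) → #e4e4c9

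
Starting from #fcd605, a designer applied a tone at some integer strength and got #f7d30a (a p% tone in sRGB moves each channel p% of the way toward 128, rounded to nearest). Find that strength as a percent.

#fcd605 is rgb(252, 214, 5); #f7d30a is rgb(247, 211, 10).
On the R channel (widest range): 247 ≈ 252 + (p/100)(128 − 252), so p ≈ 100×(247 − 252)/(128 − 252) = -500/-124 = 4.03.
p = 4 reproduces all three channels after rounding.

4%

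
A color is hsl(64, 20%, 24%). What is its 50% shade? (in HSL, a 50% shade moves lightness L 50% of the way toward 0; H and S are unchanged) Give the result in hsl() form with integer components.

L moves 50% from 24 toward 0: 24 − 12 = 12 → 12.
H and S are unchanged.

hsl(64, 20%, 12%)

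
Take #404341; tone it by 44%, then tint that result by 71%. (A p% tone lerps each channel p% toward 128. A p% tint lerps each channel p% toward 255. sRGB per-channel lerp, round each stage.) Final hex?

#d0d0d0

#404341 is rgb(64, 67, 65).
Lerp each channel 44% toward 128:
  R: 64 + 28.16 = 92.16 → 92
  G: 67 + 26.84 = 93.84 → 94
  B: 65 + 27.72 = 92.72 → 93
After the tone: rgb(92, 94, 93) = #5c5e5d.
Lerp each channel 71% toward 255:
  R: 92 + 0.71×(255−92) = 92 + 115.73 = 207.73 → 208
  G: 94 + 0.71×(255−94) = 94 + 114.31 = 208.31 → 208
  B: 93 + 0.71×(255−93) = 93 + 115.02 = 208.02 → 208
rgb(208, 208, 208) = #d0d0d0.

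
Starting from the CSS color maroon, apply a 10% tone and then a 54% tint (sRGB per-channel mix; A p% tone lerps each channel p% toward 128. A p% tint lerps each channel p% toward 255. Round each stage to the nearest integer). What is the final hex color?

CSS maroon is rgb(128, 0, 0).
Lerp each channel 10% toward 128:
  R: 128 + 0.1×(128−128) = 128 + 0 = 128 → 128
  G: 0 + 0.1×(128−0) = 0 + 12.8 = 12.8 → 13
  B: 0 + 0.1×(128−0) = 0 + 12.8 = 12.8 → 13
After the tone: rgb(128, 13, 13) = #800D0D.
Lerp each channel 54% toward 255:
  R: 128 + 0.54×(255−128) = 128 + 68.58 = 196.58 → 197
  G: 13 + 0.54×(255−13) = 13 + 130.68 = 143.68 → 144
  B: 13 + 130.68 = 143.68 → 144
rgb(197, 144, 144) = #C59090.

#C59090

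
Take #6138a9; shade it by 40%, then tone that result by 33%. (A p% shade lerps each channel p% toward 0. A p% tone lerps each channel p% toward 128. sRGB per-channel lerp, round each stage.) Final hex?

#51416e

#6138a9 is rgb(97, 56, 169).
Lerp each channel 40% toward 0:
  R: 97 + 0.4×(0−97) = 97 − 38.8 = 58.2 → 58
  G: 56 − 22.4 = 33.6 → 34
  B: 169 + 0.4×(0−169) = 169 − 67.6 = 101.4 → 101
After the shade: rgb(58, 34, 101) = #3a2265.
Lerp each channel 33% toward 128:
  R: 58 + 23.1 = 81.1 → 81
  G: 34 + 31.02 = 65.02 → 65
  B: 101 + 8.91 = 109.91 → 110
rgb(81, 65, 110) = #51416e.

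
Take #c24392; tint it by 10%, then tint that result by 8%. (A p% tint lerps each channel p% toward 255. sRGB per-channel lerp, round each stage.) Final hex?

#cc64a5

#c24392 is rgb(194, 67, 146).
A 10% tint moves each channel 10% toward 255:
  R: 194 + 0.1×(255−194) = 194 + 6.1 = 200.1 → 200
  G: 67 + 0.1×(255−67) = 67 + 18.8 = 85.8 → 86
  B: 146 + 0.1×(255−146) = 146 + 10.9 = 156.9 → 157
After the tint: rgb(200, 86, 157) = #c8569d.
An 8% tint moves each channel 8% toward 255:
  R: 200 + 0.08×(255−200) = 200 + 4.4 = 204.4 → 204
  G: 86 + 0.08×(255−86) = 86 + 13.52 = 99.52 → 100
  B: 157 + 0.08×(255−157) = 157 + 7.84 = 164.84 → 165
rgb(204, 100, 165) = #cc64a5.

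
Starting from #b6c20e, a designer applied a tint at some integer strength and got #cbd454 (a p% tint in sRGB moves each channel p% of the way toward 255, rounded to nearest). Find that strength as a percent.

#b6c20e is rgb(182, 194, 14); #cbd454 is rgb(203, 212, 84).
On the B channel (widest range): 84 ≈ 14 + (p/100)(255 − 14), so p ≈ 100×(84 − 14)/(255 − 14) = 7000/241 = 29.05.
p = 29 reproduces all three channels after rounding.

29%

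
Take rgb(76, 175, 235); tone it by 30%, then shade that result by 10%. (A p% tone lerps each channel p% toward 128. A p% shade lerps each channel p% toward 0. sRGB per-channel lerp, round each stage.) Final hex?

A 30% tone moves each channel 30% toward 128:
  R: 76 + 0.3×(128−76) = 76 + 15.6 = 91.6 → 92
  G: 175 + 0.3×(128−175) = 175 − 14.1 = 160.9 → 161
  B: 235 − 32.1 = 202.9 → 203
After the tone: rgb(92, 161, 203) = #5CA1CB.
Per channel, c → c + 0.1(0 − c):
  R: 92 − 9.2 = 82.8 → 83
  G: 161 + 0.1×(0−161) = 161 − 16.1 = 144.9 → 145
  B: 203 + 0.1×(0−203) = 203 − 20.3 = 182.7 → 183
rgb(83, 145, 183) = #5391B7.

#5391B7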